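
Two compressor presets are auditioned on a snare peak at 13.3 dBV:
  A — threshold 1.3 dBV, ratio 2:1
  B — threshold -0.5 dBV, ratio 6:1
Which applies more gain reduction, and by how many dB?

B, by 5.5 dB

A: 12 dB over, compressed to 6 dB over, so 6 dB of GR.
B: 13.8 dB over, compressed to 2.3 dB over, so 11.5 dB of GR.
B reduces 5.5 dB more.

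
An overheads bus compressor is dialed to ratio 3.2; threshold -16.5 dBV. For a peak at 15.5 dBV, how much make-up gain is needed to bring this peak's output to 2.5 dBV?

9 dB

The peak compresses to -16.5 + 32/3.2 = -6.5 dBV.
To reach 2.5 dBV requires 2.5 − (-6.5) = 9 dB of make-up.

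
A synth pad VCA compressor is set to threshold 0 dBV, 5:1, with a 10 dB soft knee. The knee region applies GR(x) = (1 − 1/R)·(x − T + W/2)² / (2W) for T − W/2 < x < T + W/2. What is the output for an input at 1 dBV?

-0.44 dBV

x − T + W/2 = 1 − 0 + 5 = 6.
GR = (1 − 1/5) × 6² / 20 = 0.8 × 36 / 20 = 1.44 dB.
Output = 1 − 1.44 = -0.44 dBV.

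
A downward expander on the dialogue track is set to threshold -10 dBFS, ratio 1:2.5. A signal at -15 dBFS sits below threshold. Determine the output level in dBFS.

Below threshold, a 1:2.5 expander applies gain = (2.5−1)×(T − x) of attenuation.
(2.5−1) × 5 = 7.5 dB, so output = -15 − 7.5 = -22.5 dBFS.

-22.5 dBFS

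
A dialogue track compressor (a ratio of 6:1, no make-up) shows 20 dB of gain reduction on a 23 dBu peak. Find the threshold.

-1 dBu

Let T be the threshold. Output overshoot = (input overshoot)/R, so 3 − T = (23 − T)/6.
6·(3 − T) = 23 − T → 5·T = 18 − 23 = -5.
T = -5/5 = -1 dBu.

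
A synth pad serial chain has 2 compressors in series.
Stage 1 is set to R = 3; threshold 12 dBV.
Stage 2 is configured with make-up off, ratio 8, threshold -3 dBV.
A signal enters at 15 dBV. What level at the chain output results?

Stage 1: overshoot 3 dB → 3/3 = 1 dB → 13 dBV.
Stage 2: overshoot 16 dB → 16/8 = 2 dB → -1 dBV.

-1 dBV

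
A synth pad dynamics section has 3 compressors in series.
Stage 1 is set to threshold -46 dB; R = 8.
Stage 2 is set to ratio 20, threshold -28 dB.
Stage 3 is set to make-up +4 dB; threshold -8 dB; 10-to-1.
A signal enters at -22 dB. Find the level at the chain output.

-39 dB

Stage 1: -22 dB is 24 dB over -46 dB; at 8:1 that becomes 3 dB over, giving -43 dB.
Stage 2: -43 dB is at or below the -28 dB threshold — no compression; output -43 dB.
Stage 3: -43 dB is at or below the -8 dB threshold — no compression; make-up brings it to -39 dB.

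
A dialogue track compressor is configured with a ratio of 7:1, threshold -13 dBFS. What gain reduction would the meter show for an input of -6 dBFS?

Overshoot = -6 − (-13) = 7 dB.
After 7:1 compression the overshoot becomes 7/7 = 1 dB.
Gain reduction = 7 − 1 = 6 dB.

6 dB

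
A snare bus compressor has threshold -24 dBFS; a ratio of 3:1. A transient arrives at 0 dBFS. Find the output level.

-16 dBFS

The input is 24 dB above the -24 dBFS threshold.
At 3:1 the overshoot is divided by 3, leaving 8 dB above threshold.
That puts the output at -16 dBFS.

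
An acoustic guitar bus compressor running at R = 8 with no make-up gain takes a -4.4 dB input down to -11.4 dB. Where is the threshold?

Input is 8 dB above T (since output overshoot × R = input overshoot: (-11.4 − T)·8 = -4.4 − T gives T = -12.4 dB).
Check: -12.4 + (-4.4 − (-12.4))/8 = -12.4 + 1 = -11.4 dB. ✓

-12.4 dB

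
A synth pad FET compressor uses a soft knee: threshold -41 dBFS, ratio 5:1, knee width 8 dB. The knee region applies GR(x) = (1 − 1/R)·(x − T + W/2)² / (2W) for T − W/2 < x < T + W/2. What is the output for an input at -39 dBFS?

-40.8 dBFS

x − T + W/2 = -39 − (-41) + 4 = 6.
GR = (1 − 1/5) × 6² / 16 = 0.8 × 36 / 16 = 1.8 dB.
Output = -39 − 1.8 = -40.8 dBFS.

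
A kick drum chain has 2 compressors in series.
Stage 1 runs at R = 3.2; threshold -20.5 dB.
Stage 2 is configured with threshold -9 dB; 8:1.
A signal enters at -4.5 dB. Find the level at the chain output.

-15.5 dB

Stage 1: -4.5 dB is 16 dB over -20.5 dB; at 3.2:1 that becomes 5 dB over, giving -15.5 dB.
Stage 2: below threshold (-15.5 ≤ -9); passes unchanged; output -15.5 dB.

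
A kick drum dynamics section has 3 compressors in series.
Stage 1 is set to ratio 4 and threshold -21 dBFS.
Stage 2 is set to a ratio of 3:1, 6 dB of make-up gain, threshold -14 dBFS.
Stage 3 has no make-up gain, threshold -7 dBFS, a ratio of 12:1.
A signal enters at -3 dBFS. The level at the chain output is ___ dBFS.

Stage 1: -3 dBFS is 18 dB over -21 dBFS; at 4:1 that becomes 4.5 dB over, giving -16.5 dBFS.
Stage 2: -16.5 dBFS is at or below the -14 dBFS threshold — no compression; make-up brings it to -10.5 dBFS.
Stage 3: -10.5 dBFS is at or below the -7 dBFS threshold — no compression; output -10.5 dBFS.

-10.5 dBFS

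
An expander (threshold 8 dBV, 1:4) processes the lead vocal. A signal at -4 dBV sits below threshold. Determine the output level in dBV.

-40 dBV

The input is 12 dB below the 8 dBV threshold.
A 1:4 expander multiplies undershoot by 4: 12 × 4 = 48 dB below threshold.
Output = 8 − 48 = -40 dBV.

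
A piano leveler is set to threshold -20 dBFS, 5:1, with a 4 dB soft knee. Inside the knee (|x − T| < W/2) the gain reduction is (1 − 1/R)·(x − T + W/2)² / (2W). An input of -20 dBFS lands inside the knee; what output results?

-20.4 dBFS

x − T + W/2 = -20 − (-20) + 2 = 2.
GR = (1 − 1/5) × 2² / 8 = 0.8 × 4 / 8 = 0.4 dB.
Output = -20 − 0.4 = -20.4 dBFS.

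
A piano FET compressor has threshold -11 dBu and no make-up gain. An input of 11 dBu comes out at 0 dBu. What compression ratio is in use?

Input overshoot = 11 − (-11) = 22 dB; output overshoot = 0 − (-11) = 11 dB.
Ratio = 22 / 11 = 2.

2:1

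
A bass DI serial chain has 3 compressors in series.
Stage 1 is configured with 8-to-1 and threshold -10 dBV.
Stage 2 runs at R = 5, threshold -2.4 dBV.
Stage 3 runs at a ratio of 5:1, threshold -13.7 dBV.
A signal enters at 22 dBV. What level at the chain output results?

Stage 1: 32 dB above -10 dBV, reduced 8:1 to 4 dB above → -6 dBV.
Stage 2: below threshold (-6 ≤ -2.4); passes unchanged; output -6 dBV.
Stage 3: -6 dBV is 7.7 dB over -13.7 dBV; at 5:1 that becomes 1.54 dB over, giving -12.16 dBV.

-12.16 dBV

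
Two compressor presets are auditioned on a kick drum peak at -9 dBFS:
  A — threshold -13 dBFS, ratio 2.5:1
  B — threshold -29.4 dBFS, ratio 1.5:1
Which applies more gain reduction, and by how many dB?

A: 4 dB over, compressed to 1.6 dB over, so 2.4 dB of GR.
B: 20.4 dB over, compressed to 13.6 dB over, so 6.8 dB of GR.
B reduces 4.4 dB more.

B, by 4.4 dB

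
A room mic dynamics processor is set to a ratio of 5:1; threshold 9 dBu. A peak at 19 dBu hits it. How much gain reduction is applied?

8 dB

The signal is 10 dB above threshold.
After 5:1 compression the overshoot becomes 10/5 = 2 dB.
So the signal is attenuated by 10 − 2 = 8 dB.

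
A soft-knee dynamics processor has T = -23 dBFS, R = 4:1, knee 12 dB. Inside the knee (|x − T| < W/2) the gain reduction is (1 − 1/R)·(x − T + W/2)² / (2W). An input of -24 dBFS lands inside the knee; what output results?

-24.78125 dBFS

x − T + W/2 = -24 − (-23) + 6 = 5.
GR = (1 − 1/4) × 5² / 24 = 0.75 × 25 / 24 = 0.78125 dB.
Output = -24 − 0.78125 = -24.78125 dBFS.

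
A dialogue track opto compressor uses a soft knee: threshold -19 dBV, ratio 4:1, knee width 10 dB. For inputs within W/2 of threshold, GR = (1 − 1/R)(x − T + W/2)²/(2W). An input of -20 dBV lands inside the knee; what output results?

-20.6 dBV

x − T + W/2 = -20 − (-19) + 5 = 4.
GR = (1 − 1/4) × 4² / 20 = 0.75 × 16 / 20 = 0.6 dB.
Output = -20 − 0.6 = -20.6 dBV.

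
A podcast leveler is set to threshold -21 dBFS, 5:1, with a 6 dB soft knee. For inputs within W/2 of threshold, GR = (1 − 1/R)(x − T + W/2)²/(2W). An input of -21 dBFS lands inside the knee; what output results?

-21.6 dBFS

x − T + W/2 = -21 − (-21) + 3 = 3.
GR = (1 − 1/5) × 3² / 12 = 0.8 × 9 / 12 = 0.6 dB.
Output = -21 − 0.6 = -21.6 dBFS.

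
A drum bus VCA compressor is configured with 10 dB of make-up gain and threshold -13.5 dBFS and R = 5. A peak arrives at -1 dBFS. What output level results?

-1 dBFS

The input is 12.5 dB above the -13.5 dBFS threshold.
5:1 compression reduces that to 12.5/5 = 2.5 dB over.
So the level is -13.5 + 2.5 = -11 dBFS; make-up adds 10 dB, giving -1 dBFS.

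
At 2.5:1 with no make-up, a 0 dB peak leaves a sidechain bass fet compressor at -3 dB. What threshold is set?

Let T be the threshold. Output overshoot = (input overshoot)/R, so -3 − T = (0 − T)/2.5.
2.5·(-3 − T) = 0 − T → 1.5·T = -7.5 − 0 = -7.5.
T = -7.5/1.5 = -5 dB.

-5 dB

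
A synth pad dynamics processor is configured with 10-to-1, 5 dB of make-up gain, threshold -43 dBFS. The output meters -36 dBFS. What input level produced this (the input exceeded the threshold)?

-23 dBFS

Remove make-up: -36 − 5 = -41 dBFS.
The compressed level sits -41 − (-43) = 2 dB over threshold.
Input overshoot = R × output overshoot = 20 dB → input = -43 + 20 = -23 dBFS.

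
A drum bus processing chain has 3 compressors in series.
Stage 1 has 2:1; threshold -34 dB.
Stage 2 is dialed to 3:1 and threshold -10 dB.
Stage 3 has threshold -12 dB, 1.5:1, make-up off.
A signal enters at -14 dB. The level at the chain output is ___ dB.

-24 dB

Stage 1: 20 dB above -34 dB, reduced 2:1 to 10 dB above → -24 dB.
Stage 2: -24 dB is at or below the -10 dB threshold — no compression; output -24 dB.
Stage 3: -24 dB ≤ -12 dB, so stage 3 doesn't engage; output -24 dB.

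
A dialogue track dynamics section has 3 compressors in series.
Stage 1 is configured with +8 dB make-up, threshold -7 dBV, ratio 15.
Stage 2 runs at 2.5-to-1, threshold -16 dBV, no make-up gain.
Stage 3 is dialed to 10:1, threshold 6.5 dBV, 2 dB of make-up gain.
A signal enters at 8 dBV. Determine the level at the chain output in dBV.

-6.8 dBV

Stage 1: 8 dBV is 15 dB over -7 dBV; at 15:1 that becomes 1 dB over, giving -6 dBV; +8 dB make-up → 2 dBV.
Stage 2: overshoot 18 dB → 18/2.5 = 7.2 dB → -8.8 dBV.
Stage 3: -8.8 dBV ≤ 6.5 dBV, so stage 3 doesn't engage; make-up brings it to -6.8 dBV.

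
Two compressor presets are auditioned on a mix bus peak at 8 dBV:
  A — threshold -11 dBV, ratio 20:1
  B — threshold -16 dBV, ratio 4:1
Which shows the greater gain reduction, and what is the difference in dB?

A, by 0.05 dB

A: GR = 19 − 19/20 = 18.05 dB.
B: GR = 24 − 24/4 = 18 dB.
A reduces 0.05 dB more.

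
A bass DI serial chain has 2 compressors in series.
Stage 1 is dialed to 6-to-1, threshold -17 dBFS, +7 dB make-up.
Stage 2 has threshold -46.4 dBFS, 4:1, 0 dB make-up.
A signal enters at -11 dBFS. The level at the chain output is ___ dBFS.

-37.05 dBFS

Stage 1: -11 dBFS is 6 dB over -17 dBFS; at 6:1 that becomes 1 dB over, giving -16 dBFS; +7 dB make-up → -9 dBFS.
Stage 2: -9 dBFS is 37.4 dB over -46.4 dBFS; at 4:1 that becomes 9.35 dB over, giving -37.05 dBFS.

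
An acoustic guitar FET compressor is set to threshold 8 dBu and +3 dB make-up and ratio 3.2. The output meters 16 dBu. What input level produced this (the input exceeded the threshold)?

24 dBu

Stripping the +3 dB make-up gives 13 dBu at the gain stage.
Post-compression overshoot = 13 − 8 = 5 dB.
Undo the ratio: input overshoot = 5 × 3.2 = 16 dB, giving input = 24 dBu.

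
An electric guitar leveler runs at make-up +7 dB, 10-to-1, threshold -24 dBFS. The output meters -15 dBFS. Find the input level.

-4 dBFS

Before make-up, the level was -15 − 7 = -22 dBFS.
The compressed level sits -22 − (-24) = 2 dB over threshold.
Undo the ratio: input overshoot = 2 × 10 = 20 dB, giving input = -4 dBFS.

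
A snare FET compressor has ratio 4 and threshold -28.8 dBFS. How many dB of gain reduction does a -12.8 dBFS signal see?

12 dB

-12.8 dBFS exceeds the threshold by 16 dB.
At 4:1, output sits 16/4 = 4 dB above threshold.
Gain reduction = 16 − 4 = 12 dB.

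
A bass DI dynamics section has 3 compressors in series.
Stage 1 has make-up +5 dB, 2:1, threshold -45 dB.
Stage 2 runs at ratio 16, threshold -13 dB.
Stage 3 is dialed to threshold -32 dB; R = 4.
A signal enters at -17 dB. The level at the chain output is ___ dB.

Stage 1: overshoot 28 dB → 28/2 = 14 dB → -31 dB; +5 dB make-up → -26 dB.
Stage 2: below threshold (-26 ≤ -13); passes unchanged; output -26 dB.
Stage 3: -26 dB is 6 dB over -32 dB; at 4:1 that becomes 1.5 dB over, giving -30.5 dB.

-30.5 dB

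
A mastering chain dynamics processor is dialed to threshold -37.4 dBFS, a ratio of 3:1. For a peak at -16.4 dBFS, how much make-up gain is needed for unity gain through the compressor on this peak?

14 dB

The peak compresses to -37.4 + 21/3 = -30.4 dBFS.
To reach -16.4 dBFS requires -16.4 − (-30.4) = 14 dB of make-up.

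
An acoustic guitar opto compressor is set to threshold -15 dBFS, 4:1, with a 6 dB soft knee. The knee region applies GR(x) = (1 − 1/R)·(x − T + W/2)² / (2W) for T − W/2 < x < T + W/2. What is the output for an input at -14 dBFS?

-15 dBFS

x − T + W/2 = -14 − (-15) + 3 = 4.
GR = (1 − 1/4) × 4² / 12 = 0.75 × 16 / 12 = 1 dB.
Output = -14 − 1 = -15 dBFS.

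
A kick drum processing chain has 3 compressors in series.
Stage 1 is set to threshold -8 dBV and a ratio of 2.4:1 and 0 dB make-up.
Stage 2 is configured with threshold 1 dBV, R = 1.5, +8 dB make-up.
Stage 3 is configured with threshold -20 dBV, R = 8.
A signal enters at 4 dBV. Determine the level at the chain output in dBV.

-16.875 dBV

Stage 1: 12 dB above -8 dBV, reduced 2.4:1 to 5 dB above → -3 dBV.
Stage 2: -3 dBV ≤ 1 dBV, so stage 2 doesn't engage; make-up brings it to 5 dBV.
Stage 3: overshoot 25 dB → 25/8 = 3.125 dB → -16.875 dBV.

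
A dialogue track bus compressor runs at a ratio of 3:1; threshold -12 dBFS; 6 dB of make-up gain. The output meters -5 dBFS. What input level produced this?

-9 dBFS

Before make-up, the level was -5 − 6 = -11 dBFS.
That's 1 dB above the -12 dBFS threshold.
Undo the ratio: input overshoot = 1 × 3 = 3 dB, giving input = -9 dBFS.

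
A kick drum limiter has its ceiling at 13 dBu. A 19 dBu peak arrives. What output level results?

A brickwall limiter is an ∞:1 compressor: any input above the ceiling is clamped to 13 dBu.

13 dBu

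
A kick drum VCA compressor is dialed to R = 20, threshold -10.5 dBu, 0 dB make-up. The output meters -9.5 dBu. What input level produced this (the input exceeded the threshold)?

Post-compression overshoot = -9.5 − (-10.5) = 1 dB.
Before 20:1 compression the overshoot was 1 × 20 = 20 dB, so input = -10.5 + 20 = 9.5 dBu.

9.5 dBu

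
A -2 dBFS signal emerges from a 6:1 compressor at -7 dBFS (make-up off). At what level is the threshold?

Gain reduction = -2 − (-7) = 5 dB; output overshoot = GR / (R − 1) = 5 / 5 = 1 dB.
Threshold = output − output overshoot = -7 − 1 = -8 dBFS.

-8 dBFS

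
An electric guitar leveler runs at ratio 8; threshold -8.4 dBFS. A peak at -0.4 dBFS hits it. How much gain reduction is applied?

The signal is 8 dB above threshold.
At 8:1, output sits 8/8 = 1 dB above threshold.
GR = overshoot in − overshoot out = 8 − 1 = 7 dB.

7 dB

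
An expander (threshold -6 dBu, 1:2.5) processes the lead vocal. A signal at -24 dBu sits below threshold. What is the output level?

-51 dBu

The input is 18 dB below the -6 dBu threshold.
A 1:2.5 expander multiplies undershoot by 2.5: 18 × 2.5 = 45 dB below threshold.
Output = -6 − 45 = -51 dBu.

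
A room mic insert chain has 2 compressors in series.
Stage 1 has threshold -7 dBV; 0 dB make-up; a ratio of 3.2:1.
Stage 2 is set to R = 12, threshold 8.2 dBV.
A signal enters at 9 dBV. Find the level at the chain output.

Stage 1: 9 dBV is 16 dB over -7 dBV; at 3.2:1 that becomes 5 dB over, giving -2 dBV.
Stage 2: -2 dBV is at or below the 8.2 dBV threshold — no compression; output -2 dBV.

-2 dBV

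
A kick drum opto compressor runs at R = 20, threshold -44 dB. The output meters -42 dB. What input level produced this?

-4 dB

That's 2 dB above the -44 dB threshold.
Before 20:1 compression the overshoot was 2 × 20 = 40 dB, so input = -44 + 40 = -4 dB.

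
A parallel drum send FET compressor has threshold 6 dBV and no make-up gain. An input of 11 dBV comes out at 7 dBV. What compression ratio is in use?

Input overshoot = 11 − 6 = 5 dB; output overshoot = 7 − 6 = 1 dB.
Ratio = 5 / 1 = 5.

5:1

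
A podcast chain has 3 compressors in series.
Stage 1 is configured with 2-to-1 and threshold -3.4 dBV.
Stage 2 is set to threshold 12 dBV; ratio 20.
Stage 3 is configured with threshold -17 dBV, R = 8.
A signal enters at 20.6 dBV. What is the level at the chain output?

Stage 1: overshoot 24 dB → 24/2 = 12 dB → 8.6 dBV.
Stage 2: below threshold (8.6 ≤ 12); passes unchanged; output 8.6 dBV.
Stage 3: 8.6 dBV is 25.6 dB over -17 dBV; at 8:1 that becomes 3.2 dB over, giving -13.8 dBV.

-13.8 dBV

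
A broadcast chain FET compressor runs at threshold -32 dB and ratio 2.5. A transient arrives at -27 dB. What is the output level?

-30 dB

Overshoot: -27 − (-32) = 5 dB.
At 2.5:1 the overshoot is divided by 2.5, leaving 2 dB above threshold.
Output = -32 + 2 = -30 dB.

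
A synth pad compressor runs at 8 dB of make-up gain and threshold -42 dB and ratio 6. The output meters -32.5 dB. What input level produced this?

Stripping the +8 dB make-up gives -40.5 dB at the gain stage.
Post-compression overshoot = -40.5 − (-42) = 1.5 dB.
Before 6:1 compression the overshoot was 1.5 × 6 = 9 dB, so input = -42 + 9 = -33 dB.

-33 dB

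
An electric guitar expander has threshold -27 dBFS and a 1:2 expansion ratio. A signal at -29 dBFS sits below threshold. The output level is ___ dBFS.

Below threshold, a 1:2 expander applies gain = (2−1)×(T − x) of attenuation.
(2−1) × 2 = 2 dB, so output = -29 − 2 = -31 dBFS.

-31 dBFS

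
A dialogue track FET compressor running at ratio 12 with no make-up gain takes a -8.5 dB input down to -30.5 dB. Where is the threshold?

-32.5 dB

Let T be the threshold. Output overshoot = (input overshoot)/R, so -30.5 − T = (-8.5 − T)/12.
12·(-30.5 − T) = -8.5 − T → 11·T = -366 − (-8.5) = -357.5.
T = -357.5/11 = -32.5 dB.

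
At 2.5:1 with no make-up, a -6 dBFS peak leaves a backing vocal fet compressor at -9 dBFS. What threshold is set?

-11 dBFS

Gain reduction = -6 − (-9) = 3 dB; output overshoot = GR / (R − 1) = 3 / 1.5 = 2 dB.
Threshold = output − output overshoot = -9 − 2 = -11 dBFS.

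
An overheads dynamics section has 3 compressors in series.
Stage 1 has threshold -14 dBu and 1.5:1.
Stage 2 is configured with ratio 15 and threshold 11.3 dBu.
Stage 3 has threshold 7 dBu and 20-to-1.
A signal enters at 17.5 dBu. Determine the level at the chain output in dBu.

Stage 1: 17.5 dBu is 31.5 dB over -14 dBu; at 1.5:1 that becomes 21 dB over, giving 7 dBu.
Stage 2: below threshold (7 ≤ 11.3); passes unchanged; output 7 dBu.
Stage 3: 7 dBu ≤ 7 dBu, so stage 3 doesn't engage; output 7 dBu.

7 dBu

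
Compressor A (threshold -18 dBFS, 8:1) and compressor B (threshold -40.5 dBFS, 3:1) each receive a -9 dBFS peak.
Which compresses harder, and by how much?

A: 9 dB over, compressed to 1.125 dB over, so 7.875 dB of GR.
B: 31.5 dB over, compressed to 10.5 dB over, so 21 dB of GR.
Difference: 13.125 dB in favour of B.

B, by 13.125 dB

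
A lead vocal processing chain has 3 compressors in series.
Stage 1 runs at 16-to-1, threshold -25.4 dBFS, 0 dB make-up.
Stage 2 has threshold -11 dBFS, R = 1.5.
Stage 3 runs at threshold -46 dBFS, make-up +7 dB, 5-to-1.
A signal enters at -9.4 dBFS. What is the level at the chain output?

Stage 1: 16 dB above -25.4 dBFS, reduced 16:1 to 1 dB above → -24.4 dBFS.
Stage 2: -24.4 dBFS ≤ -11 dBFS, so stage 2 doesn't engage; output -24.4 dBFS.
Stage 3: 21.6 dB above -46 dBFS, reduced 5:1 to 4.32 dB above → -41.68 dBFS; +7 dB make-up → -34.68 dBFS.

-34.68 dBFS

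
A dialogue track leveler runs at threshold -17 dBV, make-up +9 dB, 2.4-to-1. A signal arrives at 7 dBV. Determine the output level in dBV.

2 dBV

The input is 24 dB above the -17 dBV threshold.
2.4:1 compression reduces that to 24/2.4 = 10 dB over.
That puts the output at -7 dBV; make-up adds 9 dB, giving 2 dBV.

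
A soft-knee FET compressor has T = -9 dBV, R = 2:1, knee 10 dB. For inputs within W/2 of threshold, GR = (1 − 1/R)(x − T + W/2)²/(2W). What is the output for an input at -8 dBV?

x − T + W/2 = -8 − (-9) + 5 = 6.
GR = (1 − 1/2) × 6² / 20 = 0.5 × 36 / 20 = 0.9 dB.
Output = -8 − 0.9 = -8.9 dBV.

-8.9 dBV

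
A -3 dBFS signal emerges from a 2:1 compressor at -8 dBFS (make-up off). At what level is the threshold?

Let T be the threshold. Output overshoot = (input overshoot)/R, so -8 − T = (-3 − T)/2.
2·(-8 − T) = -3 − T → 1·T = -16 − (-3) = -13.
T = -13/1 = -13 dBFS.

-13 dBFS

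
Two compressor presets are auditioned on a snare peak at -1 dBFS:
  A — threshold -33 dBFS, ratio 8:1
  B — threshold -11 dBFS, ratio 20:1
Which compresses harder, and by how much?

A, by 18.5 dB

A: GR = 32 − 32/8 = 28 dB.
B: GR = 10 − 10/20 = 9.5 dB.
A applies 18.5 dB more gain reduction.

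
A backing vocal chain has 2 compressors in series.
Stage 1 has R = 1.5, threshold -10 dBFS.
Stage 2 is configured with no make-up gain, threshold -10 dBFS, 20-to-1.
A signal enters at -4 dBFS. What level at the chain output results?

Stage 1: overshoot 6 dB → 6/1.5 = 4 dB → -6 dBFS.
Stage 2: overshoot 4 dB → 4/20 = 0.2 dB → -9.8 dBFS.

-9.8 dBFS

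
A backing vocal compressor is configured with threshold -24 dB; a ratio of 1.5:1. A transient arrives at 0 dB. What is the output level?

-8 dB

0 dB sits 24 dB over threshold.
At 1.5:1 the overshoot is divided by 1.5, leaving 16 dB above threshold.
So the level is -24 + 16 = -8 dB.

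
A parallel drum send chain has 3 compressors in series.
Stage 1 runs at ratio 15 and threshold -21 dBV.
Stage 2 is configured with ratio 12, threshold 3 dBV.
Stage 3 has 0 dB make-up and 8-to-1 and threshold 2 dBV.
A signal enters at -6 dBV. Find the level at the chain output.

-20 dBV

Stage 1: 15 dB above -21 dBV, reduced 15:1 to 1 dB above → -20 dBV.
Stage 2: -20 dBV ≤ 3 dBV, so stage 2 doesn't engage; output -20 dBV.
Stage 3: -20 dBV is at or below the 2 dBV threshold — no compression; output -20 dBV.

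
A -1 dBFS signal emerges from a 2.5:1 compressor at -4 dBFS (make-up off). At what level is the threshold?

-6 dBFS

Input is 5 dB above T (since output overshoot × R = input overshoot: (-4 − T)·2.5 = -1 − T gives T = -6 dBFS).
Check: -6 + (-1 − (-6))/2.5 = -6 + 2 = -4 dBFS. ✓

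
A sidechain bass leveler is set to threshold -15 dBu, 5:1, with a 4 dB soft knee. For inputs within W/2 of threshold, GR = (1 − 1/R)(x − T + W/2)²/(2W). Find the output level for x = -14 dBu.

x − T + W/2 = -14 − (-15) + 2 = 3.
GR = (1 − 1/5) × 3² / 8 = 0.8 × 9 / 8 = 0.9 dB.
Output = -14 − 0.9 = -14.9 dBu.

-14.9 dBu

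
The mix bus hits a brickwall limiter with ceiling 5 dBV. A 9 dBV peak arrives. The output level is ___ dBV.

5 dBV

The limiter clamps the peak to its 5 dBV ceiling.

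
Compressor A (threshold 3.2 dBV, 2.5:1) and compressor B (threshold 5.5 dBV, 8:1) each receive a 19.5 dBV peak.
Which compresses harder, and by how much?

A: GR = 16.3 − 16.3/2.5 = 9.78 dB.
B: GR = 14 − 14/8 = 12.25 dB.
B applies 2.47 dB more gain reduction.

B, by 2.47 dB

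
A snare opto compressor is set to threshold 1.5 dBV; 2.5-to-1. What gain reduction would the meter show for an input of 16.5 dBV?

Overshoot = 16.5 − 1.5 = 15 dB.
After 2.5:1 compression the overshoot becomes 15/2.5 = 6 dB.
GR = overshoot in − overshoot out = 15 − 6 = 9 dB.

9 dB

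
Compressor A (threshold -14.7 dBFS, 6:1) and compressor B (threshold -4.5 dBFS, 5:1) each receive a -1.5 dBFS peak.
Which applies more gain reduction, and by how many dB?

A: GR = 13.2 − 13.2/6 = 11 dB.
B: GR = 3 − 3/5 = 2.4 dB.
A reduces 8.6 dB more.

A, by 8.6 dB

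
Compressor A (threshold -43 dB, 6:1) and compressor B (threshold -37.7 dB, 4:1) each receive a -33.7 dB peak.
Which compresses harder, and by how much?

A, by 4.75 dB

A: overshoot 9.3 dB → output overshoot 1.55 dB → GR 7.75 dB.
B: overshoot 4 dB → output overshoot 1 dB → GR 3 dB.
Difference: 4.75 dB in favour of A.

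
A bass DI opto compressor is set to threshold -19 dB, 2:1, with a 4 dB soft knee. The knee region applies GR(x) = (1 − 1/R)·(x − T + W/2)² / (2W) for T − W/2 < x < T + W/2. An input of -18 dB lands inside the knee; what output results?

x − T + W/2 = -18 − (-19) + 2 = 3.
GR = (1 − 1/2) × 3² / 8 = 0.5 × 9 / 8 = 0.5625 dB.
Output = -18 − 0.5625 = -18.5625 dB.

-18.5625 dB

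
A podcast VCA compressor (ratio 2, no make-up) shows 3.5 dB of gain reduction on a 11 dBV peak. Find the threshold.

Input is 7 dB above T (since output overshoot × R = input overshoot: (7.5 − T)·2 = 11 − T gives T = 4 dBV).
Check: 4 + (11 − 4)/2 = 4 + 3.5 = 7.5 dBV. ✓

4 dBV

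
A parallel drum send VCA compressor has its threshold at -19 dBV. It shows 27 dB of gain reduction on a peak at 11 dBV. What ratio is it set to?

10:1

Input overshoot = 11 − (-19) = 30 dB.
Output overshoot = 30 − 27 = 3 dB.
Ratio = input overshoot / output overshoot = 30 / 3 = 10.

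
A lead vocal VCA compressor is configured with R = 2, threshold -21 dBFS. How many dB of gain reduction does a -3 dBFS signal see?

9 dB

Overshoot = -3 − (-21) = 18 dB.
A 2:1 ratio leaves 9 dB of that excess.
So the signal is attenuated by 18 − 9 = 9 dB.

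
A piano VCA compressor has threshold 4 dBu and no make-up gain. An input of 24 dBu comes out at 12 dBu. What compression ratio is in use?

Input overshoot = 24 − 4 = 20 dB; output overshoot = 12 − 4 = 8 dB.
Ratio = 20 / 8 = 2.5.

2.5:1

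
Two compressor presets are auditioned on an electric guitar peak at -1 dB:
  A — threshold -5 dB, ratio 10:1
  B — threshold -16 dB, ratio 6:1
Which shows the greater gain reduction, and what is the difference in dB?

B, by 8.9 dB

A: 4 dB over, compressed to 0.4 dB over, so 3.6 dB of GR.
B: 15 dB over, compressed to 2.5 dB over, so 12.5 dB of GR.
Difference: 8.9 dB in favour of B.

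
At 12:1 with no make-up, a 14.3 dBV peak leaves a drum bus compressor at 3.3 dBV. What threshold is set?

Let T be the threshold. Output overshoot = (input overshoot)/R, so 3.3 − T = (14.3 − T)/12.
12·(3.3 − T) = 14.3 − T → 11·T = 39.6 − 14.3 = 25.3.
T = 25.3/11 = 2.3 dBV.

2.3 dBV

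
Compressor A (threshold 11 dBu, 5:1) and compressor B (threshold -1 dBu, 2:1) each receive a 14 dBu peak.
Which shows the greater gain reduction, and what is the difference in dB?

B, by 5.1 dB

A: 3 dB over, compressed to 0.6 dB over, so 2.4 dB of GR.
B: 15 dB over, compressed to 7.5 dB over, so 7.5 dB of GR.
B reduces 5.1 dB more.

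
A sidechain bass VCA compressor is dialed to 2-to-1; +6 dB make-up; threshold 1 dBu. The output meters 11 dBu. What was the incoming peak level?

9 dBu

Stripping the +6 dB make-up gives 5 dBu at the gain stage.
That's 4 dB above the 1 dBu threshold.
Undo the ratio: input overshoot = 4 × 2 = 8 dB, giving input = 9 dBu.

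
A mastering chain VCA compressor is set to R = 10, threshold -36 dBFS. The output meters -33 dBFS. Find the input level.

That's 3 dB above the -36 dBFS threshold.
Before 10:1 compression the overshoot was 3 × 10 = 30 dB, so input = -36 + 30 = -6 dBFS.

-6 dBFS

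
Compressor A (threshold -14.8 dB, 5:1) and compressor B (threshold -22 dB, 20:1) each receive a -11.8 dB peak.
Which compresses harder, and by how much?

B, by 7.29 dB

A: 3 dB over, compressed to 0.6 dB over, so 2.4 dB of GR.
B: 10.2 dB over, compressed to 0.51 dB over, so 9.69 dB of GR.
B reduces 7.29 dB more.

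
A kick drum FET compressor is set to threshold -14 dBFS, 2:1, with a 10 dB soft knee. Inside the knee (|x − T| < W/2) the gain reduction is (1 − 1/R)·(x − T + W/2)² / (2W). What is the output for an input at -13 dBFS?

x − T + W/2 = -13 − (-14) + 5 = 6.
GR = (1 − 1/2) × 6² / 20 = 0.5 × 36 / 20 = 0.9 dB.
Output = -13 − 0.9 = -13.9 dBFS.

-13.9 dBFS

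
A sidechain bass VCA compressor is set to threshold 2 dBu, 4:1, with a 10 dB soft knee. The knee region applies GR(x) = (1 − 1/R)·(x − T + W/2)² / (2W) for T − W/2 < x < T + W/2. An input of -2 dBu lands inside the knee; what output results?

x − T + W/2 = -2 − 2 + 5 = 1.
GR = (1 − 1/4) × 1² / 20 = 0.75 × 1 / 20 = 0.0375 dB.
Output = -2 − 0.0375 = -2.0375 dBu.

-2.0375 dBu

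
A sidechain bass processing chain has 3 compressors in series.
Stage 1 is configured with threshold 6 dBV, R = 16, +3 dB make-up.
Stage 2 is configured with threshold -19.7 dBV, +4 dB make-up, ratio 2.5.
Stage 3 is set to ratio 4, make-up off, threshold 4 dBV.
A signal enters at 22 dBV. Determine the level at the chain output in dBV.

Stage 1: overshoot 16 dB → 16/16 = 1 dB → 7 dBV; +3 dB make-up → 10 dBV.
Stage 2: 29.7 dB above -19.7 dBV, reduced 2.5:1 to 11.88 dB above → -7.82 dBV; +4 dB make-up → -3.82 dBV.
Stage 3: below threshold (-3.82 ≤ 4); passes unchanged; output -3.82 dBV.

-3.82 dBV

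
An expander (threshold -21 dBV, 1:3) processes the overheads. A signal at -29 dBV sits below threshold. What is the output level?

-45 dBV

The input is 8 dB below the -21 dBV threshold.
A 1:3 expander multiplies undershoot by 3: 8 × 3 = 24 dB below threshold.
Output = -21 − 24 = -45 dBV.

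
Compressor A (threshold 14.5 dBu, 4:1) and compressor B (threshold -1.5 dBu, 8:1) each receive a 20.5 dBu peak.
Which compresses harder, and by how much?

A: GR = 6 − 6/4 = 4.5 dB.
B: GR = 22 − 22/8 = 19.25 dB.
Difference: 14.75 dB in favour of B.

B, by 14.75 dB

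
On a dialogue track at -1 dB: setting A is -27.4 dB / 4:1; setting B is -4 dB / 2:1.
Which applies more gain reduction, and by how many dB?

A, by 18.3 dB

A: overshoot 26.4 dB → output overshoot 6.6 dB → GR 19.8 dB.
B: overshoot 3 dB → output overshoot 1.5 dB → GR 1.5 dB.
A reduces 18.3 dB more.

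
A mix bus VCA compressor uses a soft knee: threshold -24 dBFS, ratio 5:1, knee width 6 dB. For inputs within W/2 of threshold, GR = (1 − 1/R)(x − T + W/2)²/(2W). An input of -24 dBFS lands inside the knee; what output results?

-24.6 dBFS

x − T + W/2 = -24 − (-24) + 3 = 3.
GR = (1 − 1/5) × 3² / 12 = 0.8 × 9 / 12 = 0.6 dB.
Output = -24 − 0.6 = -24.6 dBFS.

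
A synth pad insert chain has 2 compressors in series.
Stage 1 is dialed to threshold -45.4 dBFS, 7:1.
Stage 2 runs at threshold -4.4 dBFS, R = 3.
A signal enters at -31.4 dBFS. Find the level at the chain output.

-43.4 dBFS

Stage 1: -31.4 dBFS is 14 dB over -45.4 dBFS; at 7:1 that becomes 2 dB over, giving -43.4 dBFS.
Stage 2: -43.4 dBFS ≤ -4.4 dBFS, so stage 2 doesn't engage; output -43.4 dBFS.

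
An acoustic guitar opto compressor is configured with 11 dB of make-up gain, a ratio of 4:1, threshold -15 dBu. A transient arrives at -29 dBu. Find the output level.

-29 dBu is 14 dB below the -15 dBu threshold, so no gain reduction is applied.
Make-up gain adds 11 dB: -29 + 11 = -18 dBu.

-18 dBu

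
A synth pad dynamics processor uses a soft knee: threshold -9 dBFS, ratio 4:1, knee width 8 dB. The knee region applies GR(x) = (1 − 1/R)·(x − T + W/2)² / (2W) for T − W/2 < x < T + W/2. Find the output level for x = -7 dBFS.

x − T + W/2 = -7 − (-9) + 4 = 6.
GR = (1 − 1/4) × 6² / 16 = 0.75 × 36 / 16 = 1.6875 dB.
Output = -7 − 1.6875 = -8.6875 dBFS.

-8.6875 dBFS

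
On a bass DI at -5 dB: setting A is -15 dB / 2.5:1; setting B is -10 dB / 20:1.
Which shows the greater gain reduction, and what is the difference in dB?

A, by 1.25 dB

A: GR = 10 − 10/2.5 = 6 dB.
B: GR = 5 − 5/20 = 4.75 dB.
A reduces 1.25 dB more.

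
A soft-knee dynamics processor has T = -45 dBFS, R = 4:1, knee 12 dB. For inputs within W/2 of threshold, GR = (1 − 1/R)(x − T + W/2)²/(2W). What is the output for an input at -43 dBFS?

x − T + W/2 = -43 − (-45) + 6 = 8.
GR = (1 − 1/4) × 8² / 24 = 0.75 × 64 / 24 = 2 dB.
Output = -43 − 2 = -45 dBFS.

-45 dBFS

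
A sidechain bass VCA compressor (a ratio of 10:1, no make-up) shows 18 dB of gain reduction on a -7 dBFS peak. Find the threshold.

-27 dBFS

Input is 20 dB above T (since output overshoot × R = input overshoot: (-25 − T)·10 = -7 − T gives T = -27 dBFS).
Check: -27 + (-7 − (-27))/10 = -27 + 2 = -25 dBFS. ✓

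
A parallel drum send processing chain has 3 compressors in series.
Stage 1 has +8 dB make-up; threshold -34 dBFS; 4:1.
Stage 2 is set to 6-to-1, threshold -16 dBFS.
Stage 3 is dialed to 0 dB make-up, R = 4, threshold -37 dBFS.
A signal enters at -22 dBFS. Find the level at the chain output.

-33.5 dBFS

Stage 1: 12 dB above -34 dBFS, reduced 4:1 to 3 dB above → -31 dBFS; +8 dB make-up → -23 dBFS.
Stage 2: -23 dBFS is at or below the -16 dBFS threshold — no compression; output -23 dBFS.
Stage 3: overshoot 14 dB → 14/4 = 3.5 dB → -33.5 dBFS.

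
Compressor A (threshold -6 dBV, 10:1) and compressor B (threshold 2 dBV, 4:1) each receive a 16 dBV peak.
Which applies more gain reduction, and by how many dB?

A: 22 dB over, compressed to 2.2 dB over, so 19.8 dB of GR.
B: 14 dB over, compressed to 3.5 dB over, so 10.5 dB of GR.
Difference: 9.3 dB in favour of A.

A, by 9.3 dB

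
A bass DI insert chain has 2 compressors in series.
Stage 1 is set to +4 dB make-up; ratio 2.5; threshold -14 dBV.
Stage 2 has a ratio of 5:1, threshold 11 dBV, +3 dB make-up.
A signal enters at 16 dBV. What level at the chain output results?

5 dBV

Stage 1: 16 dBV is 30 dB over -14 dBV; at 2.5:1 that becomes 12 dB over, giving -2 dBV; +4 dB make-up → 2 dBV.
Stage 2: 2 dBV is at or below the 11 dBV threshold — no compression; make-up brings it to 5 dBV.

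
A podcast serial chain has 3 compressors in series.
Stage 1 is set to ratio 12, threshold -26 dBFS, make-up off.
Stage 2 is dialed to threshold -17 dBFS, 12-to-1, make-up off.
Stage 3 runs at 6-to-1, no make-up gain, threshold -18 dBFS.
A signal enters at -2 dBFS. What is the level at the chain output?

-24 dBFS

Stage 1: overshoot 24 dB → 24/12 = 2 dB → -24 dBFS.
Stage 2: below threshold (-24 ≤ -17); passes unchanged; output -24 dBFS.
Stage 3: -24 dBFS ≤ -18 dBFS, so stage 3 doesn't engage; output -24 dBFS.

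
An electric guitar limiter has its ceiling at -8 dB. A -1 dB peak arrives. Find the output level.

The limiter clamps the peak to its -8 dB ceiling.

-8 dB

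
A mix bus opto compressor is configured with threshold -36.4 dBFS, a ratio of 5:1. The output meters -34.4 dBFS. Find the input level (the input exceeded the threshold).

That's 2 dB above the -36.4 dBFS threshold.
Input overshoot = R × output overshoot = 10 dB → input = -36.4 + 10 = -26.4 dBFS.

-26.4 dBFS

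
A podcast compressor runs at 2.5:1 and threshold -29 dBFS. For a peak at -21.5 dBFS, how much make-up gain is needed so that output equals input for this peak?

4.5 dB

Overshoot 7.5 dB → 7.5/2.5 = 3 dB after compression, so the compressed level is -29 + 3 = -26 dBFS.
Make-up = target − compressed = -21.5 − (-26) = 4.5 dB.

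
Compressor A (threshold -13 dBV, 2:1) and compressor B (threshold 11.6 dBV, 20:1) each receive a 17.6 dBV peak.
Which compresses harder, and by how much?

A, by 9.6 dB

A: 30.6 dB over, compressed to 15.3 dB over, so 15.3 dB of GR.
B: 6 dB over, compressed to 0.3 dB over, so 5.7 dB of GR.
A reduces 9.6 dB more.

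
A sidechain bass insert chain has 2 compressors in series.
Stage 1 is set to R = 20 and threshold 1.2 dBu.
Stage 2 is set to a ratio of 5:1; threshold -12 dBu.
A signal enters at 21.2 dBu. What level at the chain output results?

Stage 1: 21.2 dBu is 20 dB over 1.2 dBu; at 20:1 that becomes 1 dB over, giving 2.2 dBu.
Stage 2: 2.2 dBu is 14.2 dB over -12 dBu; at 5:1 that becomes 2.84 dB over, giving -9.16 dBu.

-9.16 dBu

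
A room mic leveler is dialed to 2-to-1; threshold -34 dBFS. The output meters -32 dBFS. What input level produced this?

Post-compression overshoot = -32 − (-34) = 2 dB.
Before 2:1 compression the overshoot was 2 × 2 = 4 dB, so input = -34 + 4 = -30 dBFS.

-30 dBFS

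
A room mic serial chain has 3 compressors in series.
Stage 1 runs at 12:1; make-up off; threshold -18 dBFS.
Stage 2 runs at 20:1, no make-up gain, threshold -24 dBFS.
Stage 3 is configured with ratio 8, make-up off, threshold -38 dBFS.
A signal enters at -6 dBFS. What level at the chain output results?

Stage 1: 12 dB above -18 dBFS, reduced 12:1 to 1 dB above → -17 dBFS.
Stage 2: overshoot 7 dB → 7/20 = 0.35 dB → -23.65 dBFS.
Stage 3: -23.65 dBFS is 14.35 dB over -38 dBFS; at 8:1 that becomes 1.79375 dB over, giving -36.20625 dBFS.

-36.20625 dBFS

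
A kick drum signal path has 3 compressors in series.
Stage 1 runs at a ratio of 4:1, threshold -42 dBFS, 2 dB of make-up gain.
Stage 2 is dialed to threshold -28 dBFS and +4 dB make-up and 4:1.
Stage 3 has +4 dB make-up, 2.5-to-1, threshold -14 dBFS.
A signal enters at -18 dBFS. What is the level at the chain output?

Stage 1: 24 dB above -42 dBFS, reduced 4:1 to 6 dB above → -36 dBFS; +2 dB make-up → -34 dBFS.
Stage 2: -34 dBFS is at or below the -28 dBFS threshold — no compression; make-up brings it to -30 dBFS.
Stage 3: -30 dBFS is at or below the -14 dBFS threshold — no compression; make-up brings it to -26 dBFS.

-26 dBFS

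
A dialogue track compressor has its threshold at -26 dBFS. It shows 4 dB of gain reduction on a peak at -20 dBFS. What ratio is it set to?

Input overshoot = -20 − (-26) = 6 dB.
Output overshoot = 6 − 4 = 2 dB.
Ratio = input overshoot / output overshoot = 6 / 2 = 3.

3:1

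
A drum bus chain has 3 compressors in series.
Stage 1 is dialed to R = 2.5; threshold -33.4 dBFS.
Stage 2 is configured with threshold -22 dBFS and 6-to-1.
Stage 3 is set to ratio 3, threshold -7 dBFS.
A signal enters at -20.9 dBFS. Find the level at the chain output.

-28.4 dBFS

Stage 1: -20.9 dBFS is 12.5 dB over -33.4 dBFS; at 2.5:1 that becomes 5 dB over, giving -28.4 dBFS.
Stage 2: below threshold (-28.4 ≤ -22); passes unchanged; output -28.4 dBFS.
Stage 3: -28.4 dBFS is at or below the -7 dBFS threshold — no compression; output -28.4 dBFS.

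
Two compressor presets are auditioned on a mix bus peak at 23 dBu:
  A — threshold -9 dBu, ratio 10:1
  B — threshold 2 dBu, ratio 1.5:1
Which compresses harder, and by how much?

A: 32 dB over, compressed to 3.2 dB over, so 28.8 dB of GR.
B: 21 dB over, compressed to 14 dB over, so 7 dB of GR.
Difference: 21.8 dB in favour of A.

A, by 21.8 dB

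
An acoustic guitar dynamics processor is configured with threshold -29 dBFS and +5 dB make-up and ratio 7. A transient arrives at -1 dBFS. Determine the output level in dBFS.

-20 dBFS

-1 dBFS sits 28 dB over threshold.
The 28 dB excess becomes 4 dB after 7:1 reduction.
Output = -29 + 4 = -25 dBFS; make-up adds 5 dB, giving -20 dBFS.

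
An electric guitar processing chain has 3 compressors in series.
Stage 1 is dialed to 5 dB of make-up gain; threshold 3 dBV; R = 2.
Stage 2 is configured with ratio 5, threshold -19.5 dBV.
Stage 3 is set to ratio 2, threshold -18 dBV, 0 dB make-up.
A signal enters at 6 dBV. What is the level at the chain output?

Stage 1: 3 dB above 3 dBV, reduced 2:1 to 1.5 dB above → 4.5 dBV; +5 dB make-up → 9.5 dBV.
Stage 2: 9.5 dBV is 29 dB over -19.5 dBV; at 5:1 that becomes 5.8 dB over, giving -13.7 dBV.
Stage 3: 4.3 dB above -18 dBV, reduced 2:1 to 2.15 dB above → -15.85 dBV.

-15.85 dBV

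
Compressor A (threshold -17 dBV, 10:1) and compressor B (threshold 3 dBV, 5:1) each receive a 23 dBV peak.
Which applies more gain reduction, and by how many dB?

A: overshoot 40 dB → output overshoot 4 dB → GR 36 dB.
B: overshoot 20 dB → output overshoot 4 dB → GR 16 dB.
A applies 20 dB more gain reduction.

A, by 20 dB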